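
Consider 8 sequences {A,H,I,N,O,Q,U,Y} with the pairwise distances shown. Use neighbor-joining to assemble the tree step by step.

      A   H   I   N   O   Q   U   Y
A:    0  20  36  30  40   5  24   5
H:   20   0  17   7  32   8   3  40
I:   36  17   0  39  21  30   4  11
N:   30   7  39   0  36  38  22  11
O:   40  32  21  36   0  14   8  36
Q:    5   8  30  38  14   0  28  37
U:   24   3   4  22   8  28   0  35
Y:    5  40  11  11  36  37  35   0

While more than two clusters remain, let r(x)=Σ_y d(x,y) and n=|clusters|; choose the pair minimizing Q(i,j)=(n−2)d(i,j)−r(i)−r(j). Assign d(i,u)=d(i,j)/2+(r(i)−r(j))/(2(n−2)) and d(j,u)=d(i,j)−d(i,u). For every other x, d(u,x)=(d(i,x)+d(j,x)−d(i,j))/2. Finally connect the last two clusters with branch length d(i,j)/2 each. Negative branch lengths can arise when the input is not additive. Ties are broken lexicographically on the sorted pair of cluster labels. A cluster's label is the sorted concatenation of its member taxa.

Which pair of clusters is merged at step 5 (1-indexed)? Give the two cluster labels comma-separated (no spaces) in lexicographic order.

1. join A+Y (d=5, Q=-305) ⇒ AY; edges |A|=5/4, |Y|=15/4
  updated: d(AY,H)=55/2, d(AY,I)=21, d(AY,N)=18, d(AY,O)=71/2, d(AY,Q)=37/2, d(AY,U)=27
2. join H+N (d=7, Q=-439/2) ⇒ HN; edges |H|=-61/20, |N|=201/20
  updated: d(AY,HN)=77/4, d(HN,I)=49/2, d(HN,O)=61/2, d(HN,Q)=39/2, d(HN,U)=9
3. join O+Q (d=14, Q=-163) ⇒ OQ; edges |O|=55/8, |Q|=57/8
  updated: d(AY,OQ)=20, d(HN,OQ)=18, d(I,OQ)=37/2, d(OQ,U)=11
4. join I+U (d=4, Q=-107) ⇒ IU; edges |I|=29/6, |U|=-5/6
  updated: d(AY,IU)=22, d(HN,IU)=59/4, d(IU,OQ)=51/4
5. join AY+HN (d=77/4, Q=-299/4) ⇒ AHNY; edges |AY|=191/16, |HN|=117/16
  updated: d(AHNY,IU)=35/4, d(AHNY,OQ)=75/8
6. join AHNY+IU (d=35/4, Q=-247/8) ⇒ AHINUY; edges |AHNY|=43/16, |IU|=97/16
  updated: d(AHINUY,OQ)=107/16
7. join AHINUY+OQ (d=107/16) ⇒ AHINOQUY; edges |AHINUY|=107/32, |OQ|=107/32
final tree: ((((A:5/4,Y:15/4):191/16,(H:-61/20,N:201/20):117/16):43/16,(I:29/6,U:-5/6):97/16):107/32,(O:55/8,Q:57/8):107/32)
total length: 1035/16

AY,HN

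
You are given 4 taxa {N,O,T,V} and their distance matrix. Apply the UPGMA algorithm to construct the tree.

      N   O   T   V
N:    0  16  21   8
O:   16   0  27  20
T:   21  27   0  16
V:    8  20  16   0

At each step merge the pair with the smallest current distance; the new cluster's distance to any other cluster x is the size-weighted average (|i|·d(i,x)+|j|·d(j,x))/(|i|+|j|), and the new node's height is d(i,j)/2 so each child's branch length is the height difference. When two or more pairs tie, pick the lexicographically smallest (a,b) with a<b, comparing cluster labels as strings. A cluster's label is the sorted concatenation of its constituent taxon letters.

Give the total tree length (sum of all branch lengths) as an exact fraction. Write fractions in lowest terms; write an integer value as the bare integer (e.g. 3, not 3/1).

1. join N+V (d=8) ⇒ NV; edges |N|=4, |V|=4
  updated: d(NV,O)=18, d(NV,T)=37/2
2. join NV+O (d=18) ⇒ NOV; edges |NV|=5, |O|=9
  updated: d(NOV,T)=64/3
3. join NOV+T (d=64/3) ⇒ NOTV; edges |NOV|=5/3, |T|=32/3
final tree: (((N:4,V:4):5,O:9):5/3,T:32/3)
total length: 103/3

103/3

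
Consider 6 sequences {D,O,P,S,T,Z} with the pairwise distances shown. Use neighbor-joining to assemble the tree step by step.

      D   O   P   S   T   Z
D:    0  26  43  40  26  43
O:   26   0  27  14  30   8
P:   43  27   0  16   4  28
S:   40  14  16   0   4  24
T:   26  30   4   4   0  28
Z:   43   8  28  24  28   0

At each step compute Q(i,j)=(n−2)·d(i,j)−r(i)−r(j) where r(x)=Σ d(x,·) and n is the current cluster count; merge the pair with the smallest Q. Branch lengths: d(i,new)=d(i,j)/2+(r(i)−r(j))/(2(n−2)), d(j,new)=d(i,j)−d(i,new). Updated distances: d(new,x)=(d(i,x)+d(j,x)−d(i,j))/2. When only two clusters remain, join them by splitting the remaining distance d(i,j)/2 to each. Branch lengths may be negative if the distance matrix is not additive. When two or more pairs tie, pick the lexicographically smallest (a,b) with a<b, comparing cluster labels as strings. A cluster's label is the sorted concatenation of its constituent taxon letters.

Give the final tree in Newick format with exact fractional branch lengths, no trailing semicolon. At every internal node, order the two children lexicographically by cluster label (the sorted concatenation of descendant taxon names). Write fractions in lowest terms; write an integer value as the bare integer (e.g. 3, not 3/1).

((((D:137/6,(O:3/4,Z:29/4):23/3):131/16,S:65/16):63/16,P:111/16):-47/32,T:-47/32)

step 1: merge (O,Z) at d=8, Q=-204; branch lengths O→3/4, Z→29/4; new cluster OZ
  updated: d(D,OZ)=61/2, d(OZ,P)=47/2, d(OZ,S)=15, d(OZ,T)=25
step 2: merge (D,OZ) at d=61/2, Q=-142; branch lengths D→137/6, OZ→23/3; new cluster DOZ
  updated: d(DOZ,P)=18, d(DOZ,S)=49/4, d(DOZ,T)=41/4
step 3: merge (DOZ,S) at d=49/4, Q=-193/4; branch lengths DOZ→131/16, S→65/16; new cluster DOSZ
  updated: d(DOSZ,P)=87/8, d(DOSZ,T)=1
step 4: merge (DOSZ,P) at d=87/8, Q=-127/8; branch lengths DOSZ→63/16, P→111/16; new cluster DOPSZ
  updated: d(DOPSZ,T)=-47/16
step 5: merge (DOPSZ,T) at d=-47/16; branch lengths DOPSZ→-47/32, T→-47/32; new cluster DOPSTZ
final tree: ((((D:137/6,(O:3/4,Z:29/4):23/3):131/16,S:65/16):63/16,P:111/16):-47/32,T:-47/32)
total length: 939/16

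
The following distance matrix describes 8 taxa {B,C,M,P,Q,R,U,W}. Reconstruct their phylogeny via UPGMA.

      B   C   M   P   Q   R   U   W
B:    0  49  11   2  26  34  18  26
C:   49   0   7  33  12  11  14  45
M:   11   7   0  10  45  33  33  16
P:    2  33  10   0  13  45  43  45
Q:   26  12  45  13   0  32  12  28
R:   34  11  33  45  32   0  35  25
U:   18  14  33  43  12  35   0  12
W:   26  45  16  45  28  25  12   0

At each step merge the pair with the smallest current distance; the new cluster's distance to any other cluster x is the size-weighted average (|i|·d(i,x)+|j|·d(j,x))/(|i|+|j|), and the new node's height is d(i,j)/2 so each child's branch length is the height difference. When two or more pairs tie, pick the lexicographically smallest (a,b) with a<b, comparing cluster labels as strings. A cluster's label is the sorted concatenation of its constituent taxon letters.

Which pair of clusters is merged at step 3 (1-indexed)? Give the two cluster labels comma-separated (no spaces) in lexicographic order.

1. join B+P (d=2) ⇒ BP; edges |B|=1, |P|=1
  updated: d(BP,C)=41, d(BP,M)=21/2, d(BP,Q)=39/2, d(BP,R)=79/2, d(BP,U)=61/2, d(BP,W)=71/2
2. join C+M (d=7) ⇒ CM; edges |C|=7/2, |M|=7/2
  updated: d(BP,CM)=103/4, d(CM,Q)=57/2, d(CM,R)=22, d(CM,U)=47/2, d(CM,W)=61/2
3. join Q+U (d=12) ⇒ QU; edges |Q|=6, |U|=6
  updated: d(BP,QU)=25, d(CM,QU)=26, d(QU,R)=67/2, d(QU,W)=20
4. join QU+W (d=20) ⇒ QUW; edges |QU|=4, |W|=10
  updated: d(BP,QUW)=57/2, d(CM,QUW)=55/2, d(QUW,R)=92/3
5. join CM+R (d=22) ⇒ CMR; edges |CM|=15/2, |R|=11
  updated: d(BP,CMR)=91/3, d(CMR,QUW)=257/9
6. join BP+QUW (d=57/2) ⇒ BPQUW; edges |BP|=53/4, |QUW|=17/4
  updated: d(BPQUW,CMR)=439/15
7. join BPQUW+CMR (d=439/15) ⇒ BCMPQRUW; edges |BPQUW|=23/60, |CMR|=109/30
final tree: (((B:1,P:1):53/4,((Q:6,U:6):4,W:10):17/4):23/60,((C:7/2,M:7/2):15/2,R:11):109/30)
total length: 4501/60

Q,U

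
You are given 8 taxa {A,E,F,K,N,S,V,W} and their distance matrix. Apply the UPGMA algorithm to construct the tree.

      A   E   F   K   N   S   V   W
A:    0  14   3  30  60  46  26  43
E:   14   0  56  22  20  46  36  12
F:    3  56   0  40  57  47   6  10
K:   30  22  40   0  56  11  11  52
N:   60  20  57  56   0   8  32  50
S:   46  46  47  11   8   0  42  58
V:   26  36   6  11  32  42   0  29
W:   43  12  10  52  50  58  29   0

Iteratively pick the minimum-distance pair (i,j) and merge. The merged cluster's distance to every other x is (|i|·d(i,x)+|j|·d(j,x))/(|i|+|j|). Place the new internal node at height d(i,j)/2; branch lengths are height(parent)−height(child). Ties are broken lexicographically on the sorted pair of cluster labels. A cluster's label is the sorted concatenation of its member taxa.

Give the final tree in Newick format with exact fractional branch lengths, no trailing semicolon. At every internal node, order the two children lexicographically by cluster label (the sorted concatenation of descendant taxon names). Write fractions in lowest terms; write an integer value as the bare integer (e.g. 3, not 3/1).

step 1: merge (A,F) at d=3; branch lengths A→3/2, F→3/2; new cluster AF
  updated: d(AF,E)=35, d(AF,K)=35, d(AF,N)=117/2, d(AF,S)=93/2, d(AF,V)=16, d(AF,W)=53/2
step 2: merge (N,S) at d=8; branch lengths N→4, S→4; new cluster NS
  updated: d(AF,NS)=105/2, d(E,NS)=33, d(K,NS)=67/2, d(NS,V)=37, d(NS,W)=54
step 3: merge (K,V) at d=11; branch lengths K→11/2, V→11/2; new cluster KV
  updated: d(AF,KV)=51/2, d(E,KV)=29, d(KV,NS)=141/4, d(KV,W)=81/2
step 4: merge (E,W) at d=12; branch lengths E→6, W→6; new cluster EW
  updated: d(AF,EW)=123/4, d(EW,KV)=139/4, d(EW,NS)=87/2
step 5: merge (AF,KV) at d=51/2; branch lengths AF→45/4, KV→29/4; new cluster AFKV
  updated: d(AFKV,EW)=131/4, d(AFKV,NS)=351/8
step 6: merge (AFKV,EW) at d=131/4; branch lengths AFKV→29/8, EW→83/8; new cluster AEFKVW
  updated: d(AEFKVW,NS)=175/4
step 7: merge (AEFKVW,NS) at d=175/4; branch lengths AEFKVW→11/2, NS→143/8; new cluster AEFKNSVW
final tree: ((((A:3/2,F:3/2):45/4,(K:11/2,V:11/2):29/4):29/8,(E:6,W:6):83/8):11/2,(N:4,S:4):143/8)
total length: 719/8

((((A:3/2,F:3/2):45/4,(K:11/2,V:11/2):29/4):29/8,(E:6,W:6):83/8):11/2,(N:4,S:4):143/8)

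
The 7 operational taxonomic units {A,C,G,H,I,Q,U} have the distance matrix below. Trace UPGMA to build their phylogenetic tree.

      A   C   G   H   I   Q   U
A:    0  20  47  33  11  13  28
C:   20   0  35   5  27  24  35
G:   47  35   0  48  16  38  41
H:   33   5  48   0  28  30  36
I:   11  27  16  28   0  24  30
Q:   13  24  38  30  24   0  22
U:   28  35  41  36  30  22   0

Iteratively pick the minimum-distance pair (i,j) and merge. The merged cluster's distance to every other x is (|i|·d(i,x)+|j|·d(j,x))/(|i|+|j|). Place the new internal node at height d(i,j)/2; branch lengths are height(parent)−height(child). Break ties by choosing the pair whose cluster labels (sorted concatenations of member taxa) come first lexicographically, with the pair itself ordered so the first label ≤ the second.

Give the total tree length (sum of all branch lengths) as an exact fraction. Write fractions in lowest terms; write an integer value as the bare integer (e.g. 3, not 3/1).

3967/48

iteration 1: select C,H (d=5); attach at lengths (5/2, 5/2); label the merged cluster CH
  updated: d(A,CH)=53/2, d(CH,G)=83/2, d(CH,I)=55/2, d(CH,Q)=27, d(CH,U)=71/2
iteration 2: select A,I (d=11); attach at lengths (11/2, 11/2); label the merged cluster AI
  updated: d(AI,CH)=27, d(AI,G)=63/2, d(AI,Q)=37/2, d(AI,U)=29
iteration 3: select AI,Q (d=37/2); attach at lengths (15/4, 37/4); label the merged cluster AIQ
  updated: d(AIQ,CH)=27, d(AIQ,G)=101/3, d(AIQ,U)=80/3
iteration 4: select AIQ,U (d=80/3); attach at lengths (49/12, 40/3); label the merged cluster AIQU
  updated: d(AIQU,CH)=233/8, d(AIQU,G)=71/2
iteration 5: select AIQU,CH (d=233/8); attach at lengths (59/48, 193/16); label the merged cluster ACHIQU
  updated: d(ACHIQU,G)=75/2
iteration 6: select ACHIQU,G (d=75/2); attach at lengths (67/16, 75/4); label the merged cluster ACGHIQU
final tree: (((((A:11/2,I:11/2):15/4,Q:37/4):49/12,U:40/3):59/48,(C:5/2,H:5/2):193/16):67/16,G:75/4)
total length: 3967/48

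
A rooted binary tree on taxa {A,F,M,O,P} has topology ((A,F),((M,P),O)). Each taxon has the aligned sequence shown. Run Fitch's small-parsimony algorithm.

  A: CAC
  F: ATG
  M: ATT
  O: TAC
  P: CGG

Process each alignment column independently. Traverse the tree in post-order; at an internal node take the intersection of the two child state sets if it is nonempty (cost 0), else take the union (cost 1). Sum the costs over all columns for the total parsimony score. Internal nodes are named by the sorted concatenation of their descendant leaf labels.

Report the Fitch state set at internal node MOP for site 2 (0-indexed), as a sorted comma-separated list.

C,G,T

[col 0] AF: children A:{C}, F:{A} ∪→ {A,C}; cost 1
[col 0] MP: children M:{A}, P:{C} ∪→ {A,C}; cost 1
[col 0] MOP: children MP:{A,C}, O:{T} ∪→ {A,C,T}; cost 1
[col 0] AFMOP: children AF:{A,C}, MOP:{A,C,T} ∩→ {A,C}; cost 0
[col 1] AF: children A:{A}, F:{T} ∪→ {A,T}; cost 1
[col 1] MP: children M:{T}, P:{G} ∪→ {G,T}; cost 1
[col 1] MOP: children MP:{G,T}, O:{A} ∪→ {A,G,T}; cost 1
[col 1] AFMOP: children AF:{A,T}, MOP:{A,G,T} ∩→ {A,T}; cost 0
[col 2] AF: children A:{C}, F:{G} ∪→ {C,G}; cost 1
[col 2] MP: children M:{T}, P:{G} ∪→ {G,T}; cost 1
[col 2] MOP: children MP:{G,T}, O:{C} ∪→ {C,G,T}; cost 1
[col 2] AFMOP: children AF:{C,G}, MOP:{C,G,T} ∩→ {C,G}; cost 0
per-site changes: [3, 3, 3]; total = 9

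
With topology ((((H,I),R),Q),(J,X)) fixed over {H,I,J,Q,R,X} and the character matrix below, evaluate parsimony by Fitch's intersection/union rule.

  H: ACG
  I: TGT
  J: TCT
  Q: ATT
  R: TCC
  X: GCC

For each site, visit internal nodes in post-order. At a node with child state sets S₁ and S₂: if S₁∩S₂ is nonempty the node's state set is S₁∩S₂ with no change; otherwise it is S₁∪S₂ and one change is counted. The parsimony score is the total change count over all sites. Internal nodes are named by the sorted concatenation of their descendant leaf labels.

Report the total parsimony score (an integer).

site 0, node HI: H={A} ∪ I={T} → {A,T} (+1)
site 0, node HIR: HI={A,T} ∩ R={T} → {T} (+0)
site 0, node HIQR: HIR={T} ∪ Q={A} → {A,T} (+1)
site 0, node JX: J={T} ∪ X={G} → {G,T} (+1)
site 0, node HIJQRX: HIQR={A,T} ∩ JX={G,T} → {T} (+0)
site 1, node HI: H={C} ∪ I={G} → {C,G} (+1)
site 1, node HIR: HI={C,G} ∩ R={C} → {C} (+0)
site 1, node HIQR: HIR={C} ∪ Q={T} → {C,T} (+1)
site 1, node JX: J={C} ∩ X={C} → {C} (+0)
site 1, node HIJQRX: HIQR={C,T} ∩ JX={C} → {C} (+0)
site 2, node HI: H={G} ∪ I={T} → {G,T} (+1)
site 2, node HIR: HI={G,T} ∪ R={C} → {C,G,T} (+1)
site 2, node HIQR: HIR={C,G,T} ∩ Q={T} → {T} (+0)
site 2, node JX: J={T} ∪ X={C} → {C,T} (+1)
site 2, node HIJQRX: HIQR={T} ∩ JX={C,T} → {T} (+0)
per-site changes: [3, 2, 3]; total = 8

8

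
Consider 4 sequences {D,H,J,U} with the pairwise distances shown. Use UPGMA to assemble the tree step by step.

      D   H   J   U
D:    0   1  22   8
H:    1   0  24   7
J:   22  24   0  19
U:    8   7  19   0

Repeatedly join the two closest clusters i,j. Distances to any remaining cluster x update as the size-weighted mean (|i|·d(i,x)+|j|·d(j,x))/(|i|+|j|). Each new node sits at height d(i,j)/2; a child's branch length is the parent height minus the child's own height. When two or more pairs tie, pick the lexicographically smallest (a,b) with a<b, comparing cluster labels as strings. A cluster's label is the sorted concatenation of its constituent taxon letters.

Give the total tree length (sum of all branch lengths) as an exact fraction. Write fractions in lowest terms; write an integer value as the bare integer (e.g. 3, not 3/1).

311/12

1. join D+H (d=1) ⇒ DH; edges |D|=1/2, |H|=1/2
  updated: d(DH,J)=23, d(DH,U)=15/2
2. join DH+U (d=15/2) ⇒ DHU; edges |DH|=13/4, |U|=15/4
  updated: d(DHU,J)=65/3
3. join DHU+J (d=65/3) ⇒ DHJU; edges |DHU|=85/12, |J|=65/6
final tree: (((D:1/2,H:1/2):13/4,U:15/4):85/12,J:65/6)
total length: 311/12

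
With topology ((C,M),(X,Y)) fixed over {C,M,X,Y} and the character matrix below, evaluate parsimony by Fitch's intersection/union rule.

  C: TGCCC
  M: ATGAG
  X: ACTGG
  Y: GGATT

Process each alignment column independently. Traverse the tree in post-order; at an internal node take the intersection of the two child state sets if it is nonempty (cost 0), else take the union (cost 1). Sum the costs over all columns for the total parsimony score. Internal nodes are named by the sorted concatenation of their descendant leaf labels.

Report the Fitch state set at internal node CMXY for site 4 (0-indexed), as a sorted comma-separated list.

site 0, node CM: C={T} ∪ M={A} → {A,T} (+1)
site 0, node XY: X={A} ∪ Y={G} → {A,G} (+1)
site 0, node CMXY: CM={A,T} ∩ XY={A,G} → {A} (+0)
site 1, node CM: C={G} ∪ M={T} → {G,T} (+1)
site 1, node XY: X={C} ∪ Y={G} → {C,G} (+1)
site 1, node CMXY: CM={G,T} ∩ XY={C,G} → {G} (+0)
site 2, node CM: C={C} ∪ M={G} → {C,G} (+1)
site 2, node XY: X={T} ∪ Y={A} → {A,T} (+1)
site 2, node CMXY: CM={C,G} ∪ XY={A,T} → {A,C,G,T} (+1)
site 3, node CM: C={C} ∪ M={A} → {A,C} (+1)
site 3, node XY: X={G} ∪ Y={T} → {G,T} (+1)
site 3, node CMXY: CM={A,C} ∪ XY={G,T} → {A,C,G,T} (+1)
site 4, node CM: C={C} ∪ M={G} → {C,G} (+1)
site 4, node XY: X={G} ∪ Y={T} → {G,T} (+1)
site 4, node CMXY: CM={C,G} ∩ XY={G,T} → {G} (+0)
per-site changes: [2, 2, 3, 3, 2]; total = 12

G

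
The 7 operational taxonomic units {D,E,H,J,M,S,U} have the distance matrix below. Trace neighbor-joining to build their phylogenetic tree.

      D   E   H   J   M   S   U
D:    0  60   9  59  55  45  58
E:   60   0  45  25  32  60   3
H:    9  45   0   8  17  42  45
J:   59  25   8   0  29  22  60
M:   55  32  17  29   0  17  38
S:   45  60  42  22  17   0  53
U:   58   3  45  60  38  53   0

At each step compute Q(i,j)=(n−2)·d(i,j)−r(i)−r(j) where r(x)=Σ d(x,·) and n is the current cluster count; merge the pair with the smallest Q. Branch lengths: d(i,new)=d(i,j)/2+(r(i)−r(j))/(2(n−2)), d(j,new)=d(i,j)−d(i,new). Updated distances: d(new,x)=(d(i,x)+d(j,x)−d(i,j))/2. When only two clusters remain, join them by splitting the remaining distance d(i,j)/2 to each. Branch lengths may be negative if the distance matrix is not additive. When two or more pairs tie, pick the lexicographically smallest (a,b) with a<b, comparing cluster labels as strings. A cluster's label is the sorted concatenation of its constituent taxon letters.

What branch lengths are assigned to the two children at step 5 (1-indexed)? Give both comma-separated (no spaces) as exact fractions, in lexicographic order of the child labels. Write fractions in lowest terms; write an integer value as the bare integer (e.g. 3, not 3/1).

13/8,83/8

step 1: merge (E,U) at d=3, Q=-467; branch lengths E→-17/10, U→47/10; new cluster EU
  updated: d(D,EU)=115/2, d(EU,H)=87/2, d(EU,J)=41, d(EU,M)=67/2, d(EU,S)=55
step 2: merge (D,H) at d=9, Q=-309; branch lengths D→71/4, H→-35/4; new cluster DH
  updated: d(DH,EU)=46, d(DH,J)=29, d(DH,M)=63/2, d(DH,S)=39
step 3: merge (M,S) at d=17, Q=-193; branch lengths M→29/6, S→73/6; new cluster MS
  updated: d(DH,MS)=107/4, d(EU,MS)=143/4, d(J,MS)=17
step 4: merge (DH,EU) at d=46, Q=-265/2; branch lengths DH→71/4, EU→113/4; new cluster DEHU
  updated: d(DEHU,J)=12, d(DEHU,MS)=33/4
step 5: merge (DEHU,J) at d=12, Q=-149/4; branch lengths DEHU→13/8, J→83/8; new cluster DEHJU
  updated: d(DEHJU,MS)=53/8
step 6: merge (DEHJU,MS) at d=53/8; branch lengths DEHJU→53/16, MS→53/16; new cluster DEHJMSU
final tree: ((((D:71/4,H:-35/4):71/4,(E:-17/10,U:47/10):113/4):13/8,J:83/8):53/16,(M:29/6,S:73/6):53/16)
total length: 749/8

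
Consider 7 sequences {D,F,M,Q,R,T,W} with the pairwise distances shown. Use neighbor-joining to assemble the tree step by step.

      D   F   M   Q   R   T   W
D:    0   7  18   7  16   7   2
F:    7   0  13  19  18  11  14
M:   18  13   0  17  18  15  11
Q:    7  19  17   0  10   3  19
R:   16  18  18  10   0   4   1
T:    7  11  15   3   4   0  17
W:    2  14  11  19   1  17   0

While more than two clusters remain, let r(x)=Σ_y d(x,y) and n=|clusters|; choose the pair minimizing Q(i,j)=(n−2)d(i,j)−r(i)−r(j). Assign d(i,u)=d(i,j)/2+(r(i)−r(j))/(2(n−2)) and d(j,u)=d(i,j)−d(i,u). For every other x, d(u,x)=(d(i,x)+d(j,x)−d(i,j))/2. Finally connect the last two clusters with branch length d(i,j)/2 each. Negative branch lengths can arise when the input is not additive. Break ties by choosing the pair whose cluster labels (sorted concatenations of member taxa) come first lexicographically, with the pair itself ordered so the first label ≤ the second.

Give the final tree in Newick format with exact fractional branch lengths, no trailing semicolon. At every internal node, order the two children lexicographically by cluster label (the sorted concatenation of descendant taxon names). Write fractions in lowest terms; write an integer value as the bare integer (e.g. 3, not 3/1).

(((D:15/8,(Q:13/4,T:-1/4):29/8):5/4,(F:19/4,M:33/4):11/4):11/4,(R:4/5,W:1/5):11/4)

iteration 1: select R,W (d=1, Q=-126); attach at lengths (4/5, 1/5); label the merged cluster RW
  updated: d(D,RW)=17/2, d(F,RW)=31/2, d(M,RW)=14, d(Q,RW)=14, d(RW,T)=10
iteration 2: select Q,T (d=3, Q=-94); attach at lengths (13/4, -1/4); label the merged cluster QT
  updated: d(D,QT)=11/2, d(F,QT)=27/2, d(M,QT)=29/2, d(QT,RW)=21/2
iteration 3: select F,M (d=13, Q=-139/2); attach at lengths (19/4, 33/4); label the merged cluster FM
  updated: d(D,FM)=6, d(FM,QT)=15/2, d(FM,RW)=33/4
iteration 4: select D,QT (d=11/2, Q=-65/2); attach at lengths (15/8, 29/8); label the merged cluster DQT
  updated: d(DQT,FM)=4, d(DQT,RW)=27/4
iteration 5: select DQT,FM (d=4, Q=-19); attach at lengths (5/4, 11/4); label the merged cluster DFMQT
  updated: d(DFMQT,RW)=11/2
iteration 6: select DFMQT,RW (d=11/2); attach at lengths (11/4, 11/4); label the merged cluster DFMQRTW
final tree: (((D:15/8,(Q:13/4,T:-1/4):29/8):5/4,(F:19/4,M:33/4):11/4):11/4,(R:4/5,W:1/5):11/4)
total length: 32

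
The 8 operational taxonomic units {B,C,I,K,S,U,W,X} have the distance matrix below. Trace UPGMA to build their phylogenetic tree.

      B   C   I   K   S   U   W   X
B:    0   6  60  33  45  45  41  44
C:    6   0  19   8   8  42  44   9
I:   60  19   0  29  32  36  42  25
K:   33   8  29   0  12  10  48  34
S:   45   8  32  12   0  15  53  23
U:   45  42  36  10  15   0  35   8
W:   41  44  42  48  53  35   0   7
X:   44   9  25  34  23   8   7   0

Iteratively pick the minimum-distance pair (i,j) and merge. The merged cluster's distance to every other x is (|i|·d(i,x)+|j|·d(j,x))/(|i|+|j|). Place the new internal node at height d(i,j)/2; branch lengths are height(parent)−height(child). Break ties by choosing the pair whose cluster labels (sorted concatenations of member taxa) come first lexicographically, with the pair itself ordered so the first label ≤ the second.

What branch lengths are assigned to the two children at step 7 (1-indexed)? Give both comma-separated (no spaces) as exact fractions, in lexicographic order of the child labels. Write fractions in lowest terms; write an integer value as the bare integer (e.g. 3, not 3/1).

25/12,5/12

step 1: merge (B,C) at d=6; branch lengths B→3, C→3; new cluster BC
  updated: d(BC,I)=79/2, d(BC,K)=41/2, d(BC,S)=53/2, d(BC,U)=87/2, d(BC,W)=85/2, d(BC,X)=53/2
step 2: merge (W,X) at d=7; branch lengths W→7/2, X→7/2; new cluster WX
  updated: d(BC,WX)=69/2, d(I,WX)=67/2, d(K,WX)=41, d(S,WX)=38, d(U,WX)=43/2
step 3: merge (K,U) at d=10; branch lengths K→5, U→5; new cluster KU
  updated: d(BC,KU)=32, d(I,KU)=65/2, d(KU,S)=27/2, d(KU,WX)=125/4
step 4: merge (KU,S) at d=27/2; branch lengths KU→7/4, S→27/4; new cluster KSU
  updated: d(BC,KSU)=181/6, d(I,KSU)=97/3, d(KSU,WX)=67/2
step 5: merge (BC,KSU) at d=181/6; branch lengths BC→145/12, KSU→25/3; new cluster BCKSU
  updated: d(BCKSU,I)=176/5, d(BCKSU,WX)=339/10
step 6: merge (I,WX) at d=67/2; branch lengths I→67/4, WX→53/4; new cluster IWX
  updated: d(BCKSU,IWX)=103/3
step 7: merge (BCKSU,IWX) at d=103/3; branch lengths BCKSU→25/12, IWX→5/12; new cluster BCIKSUWX
final tree: (((B:3,C:3):145/12,((K:5,U:5):7/4,S:27/4):25/3):25/12,(I:67/4,(W:7/2,X:7/2):53/4):5/12)
total length: 1013/12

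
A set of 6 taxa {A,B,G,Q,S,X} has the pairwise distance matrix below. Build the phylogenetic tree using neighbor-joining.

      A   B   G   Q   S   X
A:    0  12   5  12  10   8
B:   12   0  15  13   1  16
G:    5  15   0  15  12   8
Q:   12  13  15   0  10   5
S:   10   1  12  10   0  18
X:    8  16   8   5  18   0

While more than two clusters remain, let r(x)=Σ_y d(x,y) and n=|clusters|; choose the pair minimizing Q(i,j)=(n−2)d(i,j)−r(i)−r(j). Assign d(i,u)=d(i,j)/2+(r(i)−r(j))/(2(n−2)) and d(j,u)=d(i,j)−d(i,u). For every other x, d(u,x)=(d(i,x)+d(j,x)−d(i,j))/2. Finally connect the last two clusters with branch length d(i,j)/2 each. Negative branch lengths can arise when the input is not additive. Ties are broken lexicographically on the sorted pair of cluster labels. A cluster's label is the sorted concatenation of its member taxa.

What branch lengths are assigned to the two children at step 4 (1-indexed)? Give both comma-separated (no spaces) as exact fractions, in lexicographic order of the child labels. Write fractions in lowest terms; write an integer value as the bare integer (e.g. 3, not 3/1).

step 1: merge (B,S) at d=1, Q=-104; branch lengths B→5/4, S→-1/4; new cluster BS
  updated: d(A,BS)=21/2, d(BS,G)=13, d(BS,Q)=11, d(BS,X)=33/2
step 2: merge (Q,X) at d=5, Q=-131/2; branch lengths Q→41/12, X→19/12; new cluster QX
  updated: d(A,QX)=15/2, d(BS,QX)=45/4, d(G,QX)=9
step 3: merge (A,G) at d=5, Q=-40; branch lengths A→3/2, G→7/2; new cluster AG
  updated: d(AG,BS)=37/4, d(AG,QX)=23/4
step 4: merge (AG,BS) at d=37/4, Q=-105/4; branch lengths AG→15/8, BS→59/8; new cluster ABGS
  updated: d(ABGS,QX)=31/8
step 5: merge (ABGS,QX) at d=31/8; branch lengths ABGS→31/16, QX→31/16; new cluster ABGQSX
final tree: (((A:3/2,G:7/2):15/8,(B:5/4,S:-1/4):59/8):31/16,(Q:41/12,X:19/12):31/16)
total length: 193/8

15/8,59/8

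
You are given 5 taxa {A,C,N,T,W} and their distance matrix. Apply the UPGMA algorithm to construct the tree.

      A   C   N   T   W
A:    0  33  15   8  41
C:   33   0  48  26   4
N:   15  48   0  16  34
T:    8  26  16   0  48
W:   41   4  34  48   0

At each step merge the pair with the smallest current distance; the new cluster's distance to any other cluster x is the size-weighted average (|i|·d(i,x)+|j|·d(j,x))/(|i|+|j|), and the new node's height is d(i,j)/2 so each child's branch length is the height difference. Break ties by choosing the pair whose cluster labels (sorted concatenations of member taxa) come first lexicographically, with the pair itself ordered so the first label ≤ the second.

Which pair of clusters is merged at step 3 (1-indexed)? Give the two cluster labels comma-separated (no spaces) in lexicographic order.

step 1: merge (C,W) at d=4; branch lengths C→2, W→2; new cluster CW
  updated: d(A,CW)=37, d(CW,N)=41, d(CW,T)=37
step 2: merge (A,T) at d=8; branch lengths A→4, T→4; new cluster AT
  updated: d(AT,CW)=37, d(AT,N)=31/2
step 3: merge (AT,N) at d=31/2; branch lengths AT→15/4, N→31/4; new cluster ANT
  updated: d(ANT,CW)=115/3
step 4: merge (ANT,CW) at d=115/3; branch lengths ANT→137/12, CW→103/6; new cluster ACNTW
final tree: (((A:4,T:4):15/4,N:31/4):137/12,(C:2,W:2):103/6)
total length: 625/12

AT,N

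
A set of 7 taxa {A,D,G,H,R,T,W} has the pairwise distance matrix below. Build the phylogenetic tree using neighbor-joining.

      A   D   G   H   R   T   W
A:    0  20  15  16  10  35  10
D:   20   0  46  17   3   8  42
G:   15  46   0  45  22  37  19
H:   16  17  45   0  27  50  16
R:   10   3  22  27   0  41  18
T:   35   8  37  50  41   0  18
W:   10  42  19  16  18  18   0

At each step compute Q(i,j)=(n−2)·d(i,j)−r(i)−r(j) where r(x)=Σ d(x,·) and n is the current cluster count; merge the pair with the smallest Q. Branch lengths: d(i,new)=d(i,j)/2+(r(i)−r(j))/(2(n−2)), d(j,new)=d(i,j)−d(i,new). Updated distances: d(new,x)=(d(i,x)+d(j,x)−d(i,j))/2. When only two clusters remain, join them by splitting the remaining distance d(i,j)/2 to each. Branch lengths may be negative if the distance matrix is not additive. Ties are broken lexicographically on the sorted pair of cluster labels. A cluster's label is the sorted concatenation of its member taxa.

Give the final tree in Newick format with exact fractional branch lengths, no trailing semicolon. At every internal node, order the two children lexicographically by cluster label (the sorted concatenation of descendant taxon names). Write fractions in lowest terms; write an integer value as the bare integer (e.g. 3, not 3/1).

(((A:-1/2,G:31/2):45/16,((D:-13/10,T:93/10):353/24,R:79/24):63/16):67/32,(H:217/16,W:39/16):67/32)

1. join D+T (d=8, Q=-285) ⇒ DT; edges |D|=-13/10, |T|=93/10
  updated: d(A,DT)=47/2, d(DT,G)=75/2, d(DT,H)=59/2, d(DT,R)=18, d(DT,W)=26
2. join H+W (d=16, Q=-317/2) ⇒ HW; edges |H|=217/16, |W|=39/16
  updated: d(A,HW)=5, d(DT,HW)=79/4, d(G,HW)=24, d(HW,R)=29/2
3. join DT+R (d=18, Q=-437/4) ⇒ DRT; edges |DT|=353/24, |R|=79/24
  updated: d(A,DRT)=31/4, d(DRT,G)=83/4, d(DRT,HW)=65/8
4. join A+G (d=15, Q=-115/2) ⇒ AG; edges |A|=-1/2, |G|=31/2
  updated: d(AG,DRT)=27/4, d(AG,HW)=7
5. join AG+DRT (d=27/4, Q=-175/8) ⇒ ADGRT; edges |AG|=45/16, |DRT|=63/16
  updated: d(ADGRT,HW)=67/16
6. join ADGRT+HW (d=67/16) ⇒ ADGHRTW; edges |ADGRT|=67/32, |HW|=67/32
final tree: (((A:-1/2,G:31/2):45/16,((D:-13/10,T:93/10):353/24,R:79/24):63/16):67/32,(H:217/16,W:39/16):67/32)
total length: 1087/16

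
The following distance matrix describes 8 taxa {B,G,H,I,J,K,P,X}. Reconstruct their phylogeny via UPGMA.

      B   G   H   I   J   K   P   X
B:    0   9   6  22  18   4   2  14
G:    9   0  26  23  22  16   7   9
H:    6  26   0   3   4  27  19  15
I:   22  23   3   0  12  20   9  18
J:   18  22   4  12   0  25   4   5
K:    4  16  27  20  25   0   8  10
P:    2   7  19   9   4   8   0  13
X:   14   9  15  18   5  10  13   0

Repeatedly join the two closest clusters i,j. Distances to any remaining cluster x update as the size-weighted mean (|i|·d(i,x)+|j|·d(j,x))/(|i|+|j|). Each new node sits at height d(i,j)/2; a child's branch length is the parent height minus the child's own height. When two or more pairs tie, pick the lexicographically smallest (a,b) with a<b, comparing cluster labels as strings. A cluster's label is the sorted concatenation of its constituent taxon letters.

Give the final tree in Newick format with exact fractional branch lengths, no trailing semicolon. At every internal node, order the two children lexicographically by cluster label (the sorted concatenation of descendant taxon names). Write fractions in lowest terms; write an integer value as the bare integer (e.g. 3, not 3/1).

iteration 1: select B,P (d=2); attach at lengths (1, 1); label the merged cluster BP
  updated: d(BP,G)=8, d(BP,H)=25/2, d(BP,I)=31/2, d(BP,J)=11, d(BP,K)=6, d(BP,X)=27/2
iteration 2: select H,I (d=3); attach at lengths (3/2, 3/2); label the merged cluster HI
  updated: d(BP,HI)=14, d(G,HI)=49/2, d(HI,J)=8, d(HI,K)=47/2, d(HI,X)=33/2
iteration 3: select J,X (d=5); attach at lengths (5/2, 5/2); label the merged cluster JX
  updated: d(BP,JX)=49/4, d(G,JX)=31/2, d(HI,JX)=49/4, d(JX,K)=35/2
iteration 4: select BP,K (d=6); attach at lengths (2, 3); label the merged cluster BKP
  updated: d(BKP,G)=32/3, d(BKP,HI)=103/6, d(BKP,JX)=14
iteration 5: select BKP,G (d=32/3); attach at lengths (7/3, 16/3); label the merged cluster BGKP
  updated: d(BGKP,HI)=19, d(BGKP,JX)=115/8
iteration 6: select HI,JX (d=49/4); attach at lengths (37/8, 29/8); label the merged cluster HIJX
  updated: d(BGKP,HIJX)=267/16
iteration 7: select BGKP,HIJX (d=267/16); attach at lengths (289/96, 71/32); label the merged cluster BGHIJKPX
final tree: ((((B:1,P:1):2,K:3):7/3,G:16/3):289/96,((H:3/2,I:3/2):37/8,(J:5/2,X:5/2):29/8):71/32)
total length: 1735/48

((((B:1,P:1):2,K:3):7/3,G:16/3):289/96,((H:3/2,I:3/2):37/8,(J:5/2,X:5/2):29/8):71/32)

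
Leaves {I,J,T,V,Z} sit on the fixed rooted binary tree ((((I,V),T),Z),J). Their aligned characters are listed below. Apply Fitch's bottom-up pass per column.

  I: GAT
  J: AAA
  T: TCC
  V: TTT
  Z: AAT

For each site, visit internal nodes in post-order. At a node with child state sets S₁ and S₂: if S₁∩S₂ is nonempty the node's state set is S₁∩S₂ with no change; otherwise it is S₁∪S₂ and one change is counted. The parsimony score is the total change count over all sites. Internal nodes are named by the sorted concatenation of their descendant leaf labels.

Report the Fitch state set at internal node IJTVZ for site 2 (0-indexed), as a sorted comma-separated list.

[col 0] IV: children I:{G}, V:{T} ∪→ {G,T}; cost 1
[col 0] ITV: children IV:{G,T}, T:{T} ∩→ {T}; cost 0
[col 0] ITVZ: children ITV:{T}, Z:{A} ∪→ {A,T}; cost 1
[col 0] IJTVZ: children ITVZ:{A,T}, J:{A} ∩→ {A}; cost 0
[col 1] IV: children I:{A}, V:{T} ∪→ {A,T}; cost 1
[col 1] ITV: children IV:{A,T}, T:{C} ∪→ {A,C,T}; cost 1
[col 1] ITVZ: children ITV:{A,C,T}, Z:{A} ∩→ {A}; cost 0
[col 1] IJTVZ: children ITVZ:{A}, J:{A} ∩→ {A}; cost 0
[col 2] IV: children I:{T}, V:{T} ∩→ {T}; cost 0
[col 2] ITV: children IV:{T}, T:{C} ∪→ {C,T}; cost 1
[col 2] ITVZ: children ITV:{C,T}, Z:{T} ∩→ {T}; cost 0
[col 2] IJTVZ: children ITVZ:{T}, J:{A} ∪→ {A,T}; cost 1
per-site changes: [2, 2, 2]; total = 6

A,T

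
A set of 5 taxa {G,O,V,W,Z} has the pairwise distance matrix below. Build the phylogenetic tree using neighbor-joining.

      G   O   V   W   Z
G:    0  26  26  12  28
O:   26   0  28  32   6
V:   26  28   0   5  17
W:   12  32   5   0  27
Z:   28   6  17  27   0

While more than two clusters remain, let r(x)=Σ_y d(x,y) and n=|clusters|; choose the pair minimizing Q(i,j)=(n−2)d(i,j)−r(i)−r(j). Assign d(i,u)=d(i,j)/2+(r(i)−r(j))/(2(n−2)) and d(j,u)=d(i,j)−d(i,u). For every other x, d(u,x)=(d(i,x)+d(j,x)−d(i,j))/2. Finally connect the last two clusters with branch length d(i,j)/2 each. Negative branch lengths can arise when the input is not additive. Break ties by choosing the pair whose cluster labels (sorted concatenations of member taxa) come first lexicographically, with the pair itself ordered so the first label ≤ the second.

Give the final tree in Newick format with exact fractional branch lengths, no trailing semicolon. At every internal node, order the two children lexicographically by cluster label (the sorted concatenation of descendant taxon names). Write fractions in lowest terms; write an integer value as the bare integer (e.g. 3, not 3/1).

step 1: merge (O,Z) at d=6, Q=-152; branch lengths O→16/3, Z→2/3; new cluster OZ
  updated: d(G,OZ)=24, d(OZ,V)=39/2, d(OZ,W)=53/2
step 2: merge (G,OZ) at d=24, Q=-84; branch lengths G→10, OZ→14; new cluster GOZ
  updated: d(GOZ,V)=43/4, d(GOZ,W)=29/4
step 3: merge (GOZ,V) at d=43/4, Q=-23; branch lengths GOZ→13/2, V→17/4; new cluster GOVZ
  updated: d(GOVZ,W)=3/4
step 4: merge (GOVZ,W) at d=3/4; branch lengths GOVZ→3/8, W→3/8; new cluster GOVWZ
final tree: (((G:10,(O:16/3,Z:2/3):14):13/2,V:17/4):3/8,W:3/8)
total length: 83/2

(((G:10,(O:16/3,Z:2/3):14):13/2,V:17/4):3/8,W:3/8)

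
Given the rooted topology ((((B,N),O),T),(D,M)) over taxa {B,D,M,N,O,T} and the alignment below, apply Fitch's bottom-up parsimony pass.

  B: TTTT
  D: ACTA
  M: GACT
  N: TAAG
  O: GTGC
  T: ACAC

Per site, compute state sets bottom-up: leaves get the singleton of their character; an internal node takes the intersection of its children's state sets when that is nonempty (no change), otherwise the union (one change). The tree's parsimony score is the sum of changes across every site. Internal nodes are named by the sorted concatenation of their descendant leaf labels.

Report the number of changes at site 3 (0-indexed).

4

site 0, node BN: B={T} ∩ N={T} → {T} (+0)
site 0, node BNO: BN={T} ∪ O={G} → {G,T} (+1)
site 0, node BNOT: BNO={G,T} ∪ T={A} → {A,G,T} (+1)
site 0, node DM: D={A} ∪ M={G} → {A,G} (+1)
site 0, node BDMNOT: BNOT={A,G,T} ∩ DM={A,G} → {A,G} (+0)
site 1, node BN: B={T} ∪ N={A} → {A,T} (+1)
site 1, node BNO: BN={A,T} ∩ O={T} → {T} (+0)
site 1, node BNOT: BNO={T} ∪ T={C} → {C,T} (+1)
site 1, node DM: D={C} ∪ M={A} → {A,C} (+1)
site 1, node BDMNOT: BNOT={C,T} ∩ DM={A,C} → {C} (+0)
site 2, node BN: B={T} ∪ N={A} → {A,T} (+1)
site 2, node BNO: BN={A,T} ∪ O={G} → {A,G,T} (+1)
site 2, node BNOT: BNO={A,G,T} ∩ T={A} → {A} (+0)
site 2, node DM: D={T} ∪ M={C} → {C,T} (+1)
site 2, node BDMNOT: BNOT={A} ∪ DM={C,T} → {A,C,T} (+1)
site 3, node BN: B={T} ∪ N={G} → {G,T} (+1)
site 3, node BNO: BN={G,T} ∪ O={C} → {C,G,T} (+1)
site 3, node BNOT: BNO={C,G,T} ∩ T={C} → {C} (+0)
site 3, node DM: D={A} ∪ M={T} → {A,T} (+1)
site 3, node BDMNOT: BNOT={C} ∪ DM={A,T} → {A,C,T} (+1)
per-site changes: [3, 3, 4, 4]; total = 14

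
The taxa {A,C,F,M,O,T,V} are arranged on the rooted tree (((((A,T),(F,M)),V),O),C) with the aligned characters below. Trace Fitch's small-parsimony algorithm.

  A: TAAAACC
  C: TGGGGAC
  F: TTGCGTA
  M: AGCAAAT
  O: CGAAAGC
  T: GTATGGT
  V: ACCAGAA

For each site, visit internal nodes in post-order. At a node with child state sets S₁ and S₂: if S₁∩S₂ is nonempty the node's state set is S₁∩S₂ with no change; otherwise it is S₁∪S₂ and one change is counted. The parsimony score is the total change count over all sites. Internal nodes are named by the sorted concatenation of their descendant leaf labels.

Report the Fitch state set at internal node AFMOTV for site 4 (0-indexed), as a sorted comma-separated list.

A,G

AT@0: {T} ∪ {G} = {G,T} (union, +1)
FM@0: {T} ∪ {A} = {A,T} (union, +1)
AFMT@0: {G,T} ∩ {A,T} = {T} (intersection, +0)
AFMTV@0: {T} ∪ {A} = {A,T} (union, +1)
AFMOTV@0: {A,T} ∪ {C} = {A,C,T} (union, +1)
ACFMOTV@0: {A,C,T} ∩ {T} = {T} (intersection, +0)
AT@1: {A} ∪ {T} = {A,T} (union, +1)
FM@1: {T} ∪ {G} = {G,T} (union, +1)
AFMT@1: {A,T} ∩ {G,T} = {T} (intersection, +0)
AFMTV@1: {T} ∪ {C} = {C,T} (union, +1)
AFMOTV@1: {C,T} ∪ {G} = {C,G,T} (union, +1)
ACFMOTV@1: {C,G,T} ∩ {G} = {G} (intersection, +0)
AT@2: {A} ∩ {A} = {A} (intersection, +0)
FM@2: {G} ∪ {C} = {C,G} (union, +1)
AFMT@2: {A} ∪ {C,G} = {A,C,G} (union, +1)
AFMTV@2: {A,C,G} ∩ {C} = {C} (intersection, +0)
AFMOTV@2: {C} ∪ {A} = {A,C} (union, +1)
ACFMOTV@2: {A,C} ∪ {G} = {A,C,G} (union, +1)
AT@3: {A} ∪ {T} = {A,T} (union, +1)
FM@3: {C} ∪ {A} = {A,C} (union, +1)
AFMT@3: {A,T} ∩ {A,C} = {A} (intersection, +0)
AFMTV@3: {A} ∩ {A} = {A} (intersection, +0)
AFMOTV@3: {A} ∩ {A} = {A} (intersection, +0)
ACFMOTV@3: {A} ∪ {G} = {A,G} (union, +1)
AT@4: {A} ∪ {G} = {A,G} (union, +1)
FM@4: {G} ∪ {A} = {A,G} (union, +1)
AFMT@4: {A,G} ∩ {A,G} = {A,G} (intersection, +0)
AFMTV@4: {A,G} ∩ {G} = {G} (intersection, +0)
AFMOTV@4: {G} ∪ {A} = {A,G} (union, +1)
ACFMOTV@4: {A,G} ∩ {G} = {G} (intersection, +0)
AT@5: {C} ∪ {G} = {C,G} (union, +1)
FM@5: {T} ∪ {A} = {A,T} (union, +1)
AFMT@5: {C,G} ∪ {A,T} = {A,C,G,T} (union, +1)
AFMTV@5: {A,C,G,T} ∩ {A} = {A} (intersection, +0)
AFMOTV@5: {A} ∪ {G} = {A,G} (union, +1)
ACFMOTV@5: {A,G} ∩ {A} = {A} (intersection, +0)
AT@6: {C} ∪ {T} = {C,T} (union, +1)
FM@6: {A} ∪ {T} = {A,T} (union, +1)
AFMT@6: {C,T} ∩ {A,T} = {T} (intersection, +0)
AFMTV@6: {T} ∪ {A} = {A,T} (union, +1)
AFMOTV@6: {A,T} ∪ {C} = {A,C,T} (union, +1)
ACFMOTV@6: {A,C,T} ∩ {C} = {C} (intersection, +0)
per-site changes: [4, 4, 4, 3, 3, 4, 4]; total = 26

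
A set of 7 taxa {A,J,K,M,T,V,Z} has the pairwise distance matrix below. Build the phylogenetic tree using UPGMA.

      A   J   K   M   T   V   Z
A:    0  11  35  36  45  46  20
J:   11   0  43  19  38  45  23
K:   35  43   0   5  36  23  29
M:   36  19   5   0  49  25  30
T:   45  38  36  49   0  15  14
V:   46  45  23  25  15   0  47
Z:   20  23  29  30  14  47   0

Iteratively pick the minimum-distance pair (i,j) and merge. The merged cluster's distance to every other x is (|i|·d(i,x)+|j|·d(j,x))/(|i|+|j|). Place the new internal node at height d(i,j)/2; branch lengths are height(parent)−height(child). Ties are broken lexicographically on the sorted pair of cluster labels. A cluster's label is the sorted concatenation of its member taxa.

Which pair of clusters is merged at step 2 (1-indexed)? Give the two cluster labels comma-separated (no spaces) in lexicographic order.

A,J

step 1: merge (K,M) at d=5; branch lengths K→5/2, M→5/2; new cluster KM
  updated: d(A,KM)=71/2, d(J,KM)=31, d(KM,T)=85/2, d(KM,V)=24, d(KM,Z)=59/2
step 2: merge (A,J) at d=11; branch lengths A→11/2, J→11/2; new cluster AJ
  updated: d(AJ,KM)=133/4, d(AJ,T)=83/2, d(AJ,V)=91/2, d(AJ,Z)=43/2
step 3: merge (T,Z) at d=14; branch lengths T→7, Z→7; new cluster TZ
  updated: d(AJ,TZ)=63/2, d(KM,TZ)=36, d(TZ,V)=31
step 4: merge (KM,V) at d=24; branch lengths KM→19/2, V→12; new cluster KMV
  updated: d(AJ,KMV)=112/3, d(KMV,TZ)=103/3
step 5: merge (AJ,TZ) at d=63/2; branch lengths AJ→41/4, TZ→35/4; new cluster AJTZ
  updated: d(AJTZ,KMV)=215/6
step 6: merge (AJTZ,KMV) at d=215/6; branch lengths AJTZ→13/6, KMV→71/12; new cluster AJKMTVZ
final tree: (((A:11/2,J:11/2):41/4,(T:7,Z:7):35/4):13/6,((K:5/2,M:5/2):19/2,V:12):71/12)
total length: 943/12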